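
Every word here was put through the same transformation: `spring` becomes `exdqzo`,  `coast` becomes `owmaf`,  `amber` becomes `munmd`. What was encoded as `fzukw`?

A repeating key of period 2 is used — shifts +12, +8 over and over.
Reversing it on fzukw: f−12=t, z−8=r, u−12=i, k−8=c, w−12=k.

trick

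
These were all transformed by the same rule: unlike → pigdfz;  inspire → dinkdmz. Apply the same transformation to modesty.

Compare letters: u→p is +21, n→i is +21, l→g is +21 — a constant shift. Each letter is shifted forward by 21 in the alphabet (a Caesar shift of +21).
On modesty: m+21=h, o+21=j, d+21=y, e+21=z, s+21=n, t+21=o, y+21=t.

hjyznot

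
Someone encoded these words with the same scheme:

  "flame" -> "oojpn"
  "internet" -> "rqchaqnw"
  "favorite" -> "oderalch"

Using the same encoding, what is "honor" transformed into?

Shifts by position in flame: pos 0: f→o (+9), pos 1: l→o (+3), pos 2: a→j (+9), pos 3: m→p (+3) — repeating every 2. The shifts repeat in a cycle of length 2: positions 0,1,… shift by +9, +3, then the pattern repeats.
On honor: h+9=q, o+3=r, n+9=w, o+3=r, r+9=a.

qrwra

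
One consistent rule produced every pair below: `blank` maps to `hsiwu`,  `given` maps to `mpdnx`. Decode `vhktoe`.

In blank: b→h is +6, l→s is +7, a→i is +8, n→w is +9 — the shift increases by 1 each position. Each letter shifts forward by (position + 6), i.e. 6, 7, 8, … — the shift grows by one for each successive letter.
Reversing it on vhktoe: v−6=p, h−7=a, k−8=c, t−9=k, o−10=e, e−11=t.

packet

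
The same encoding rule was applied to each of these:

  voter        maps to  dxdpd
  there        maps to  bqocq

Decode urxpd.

In voter: v→d is +8, o→x is +9, t→d is +10, e→p is +11 — the shift increases by 1 each position. Each letter shifts forward by (position + 8), i.e. 8, 9, 10, … — the shift grows by one for each successive letter.
Decoding urxpd: u−8=m, r−9=i, x−10=n, p−11=e, d−12=r.

miner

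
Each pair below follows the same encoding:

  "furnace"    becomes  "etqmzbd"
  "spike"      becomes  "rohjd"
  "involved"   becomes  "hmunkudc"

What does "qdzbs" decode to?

react

Compare letters: f→e is +25, u→t is +25, r→q is +25 — a constant shift. This is a Caesar cipher with shift 25.
Undoing it on qdzbs: q−25=r, d−25=e, z−25=a, b−25=c, s−25=t.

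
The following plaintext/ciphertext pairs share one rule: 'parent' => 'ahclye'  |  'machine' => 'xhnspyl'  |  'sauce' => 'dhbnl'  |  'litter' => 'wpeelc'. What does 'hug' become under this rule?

The rule splits by letter class: vowels +7, consonants +11.
On hug: h(cons)+11=s, u(vowel)+7=b, g(cons)+11=r.

sbr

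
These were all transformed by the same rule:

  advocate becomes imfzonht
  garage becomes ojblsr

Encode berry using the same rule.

jnbck

Each letter shifts forward by (position + 8), i.e. 8, 9, 10, … — the shift grows by one for each successive letter.
On berry: b+8=j, e+9=n, r+10=b, r+11=c, y+12=k.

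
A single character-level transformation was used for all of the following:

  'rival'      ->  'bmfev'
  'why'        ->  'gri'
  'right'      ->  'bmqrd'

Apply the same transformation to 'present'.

The shift depends on letter class: consonant r→b is +10, but vowel i→m is +4. Vowels shift forward by 4 and consonants shift forward by 10.
For present: p(cons)+10=z, r(cons)+10=b, e(vowel)+4=i, s(cons)+10=c, e(vowel)+4=i, n(cons)+10=x, t(cons)+10=d.

zbicixd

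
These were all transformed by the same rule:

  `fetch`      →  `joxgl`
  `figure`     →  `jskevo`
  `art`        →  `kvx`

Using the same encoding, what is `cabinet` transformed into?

gkfsrox

The shift depends on letter class: consonant f→j is +4, but vowel e→o is +10. Two shifts are in play — +10 for a/e/i/o/u, +4 for every other letter.
For cabinet: c(cons)+4=g, a(vowel)+10=k, b(cons)+4=f, i(vowel)+10=s, n(cons)+4=r, e(vowel)+10=o, t(cons)+4=x.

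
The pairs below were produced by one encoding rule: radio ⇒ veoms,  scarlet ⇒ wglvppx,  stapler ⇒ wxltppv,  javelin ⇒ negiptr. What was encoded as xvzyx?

trout

Shifts by position in radio: pos 0: r→v (+4), pos 1: a→e (+4), pos 2: d→o (+11), pos 3: i→m (+4), pos 4: o→s (+4) — repeating every 3. The shifts repeat in a cycle of length 3: positions 0,1,… shift by +4, +4, +11, then the pattern repeats.
Decoding xvzyx: x−4=t, v−4=r, z−11=o, y−4=u, x−4=t.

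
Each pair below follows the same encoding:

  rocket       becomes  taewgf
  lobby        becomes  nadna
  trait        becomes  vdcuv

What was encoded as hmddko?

fabric

It's a Vigenère-style cipher with numeric key [2,12]: position i shifts by key[i mod 2].
Decoding hmddko: h−2=f, m−12=a, d−2=b, d−12=r, k−2=i, o−12=c.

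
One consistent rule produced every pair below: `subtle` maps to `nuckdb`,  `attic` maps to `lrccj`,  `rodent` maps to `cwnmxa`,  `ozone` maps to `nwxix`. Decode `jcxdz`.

The output letters match the input read backwards, each shifted +9: subtle reversed is eltbus. Read the word backwards and shift each letter +9.
Undoing it on jcxdz: shift back: j−9=a, c−9=t, x−9=o, d−9=u, z−9=q → atouq; then reverse → quota.

quota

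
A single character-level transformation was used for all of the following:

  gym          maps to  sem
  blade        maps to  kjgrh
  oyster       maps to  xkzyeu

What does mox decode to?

The output letters match the input read backwards, each shifted +6: gym reversed is myg. Read the word backwards and shift each letter +6.
Reversing it on mox: shift back: m−6=g, o−6=i, x−6=r → gir; then reverse → rig.

rig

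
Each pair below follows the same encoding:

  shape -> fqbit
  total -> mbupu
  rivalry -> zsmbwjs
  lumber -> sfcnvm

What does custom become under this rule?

nputvd

The output letters match the input read backwards, each shifted +1: shape reversed is epahs. Read the word backwards and shift each letter +1.
For custom: reverse → motsuc; then shift: m+1=n, o+1=p, t+1=u, s+1=t, u+1=v, c+1=d.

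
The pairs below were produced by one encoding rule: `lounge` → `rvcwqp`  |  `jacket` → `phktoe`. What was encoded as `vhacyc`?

In lounge: l→r is +6, o→v is +7, u→c is +8, n→w is +9 — the shift increases by 1 each position. Letter i (0-indexed) is shifted by i+6, so successive shifts are 6, 7, 8, ….
Reversing it on vhacyc: v−6=p, h−7=a, a−8=s, c−9=t, y−10=o, c−11=r.

pastor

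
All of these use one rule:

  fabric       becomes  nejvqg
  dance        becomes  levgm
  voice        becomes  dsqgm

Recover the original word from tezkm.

large

Shifts by position in fabric: pos 0: f→n (+8), pos 1: a→e (+4), pos 2: b→j (+8), pos 3: r→v (+4) — repeating every 2. The shifts repeat in a cycle of length 2: positions 0,1,… shift by +8, +4, then the pattern repeats.
Reversing it on tezkm: t−8=l, e−4=a, z−8=r, k−4=g, m−8=e.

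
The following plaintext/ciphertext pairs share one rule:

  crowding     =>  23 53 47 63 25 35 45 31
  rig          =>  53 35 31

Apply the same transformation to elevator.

c(#3)→23 and r(#18)→53: differences scale by 2, so n = 2·pos + 17. With a=1..z=26, the number is 2·pos + 17.
On elevator: e=5→27, l=12→41, e=5→27, v=22→61, a=1→19, t=20→57, o=15→47, r=18→53.

27 41 27 61 19 57 47 53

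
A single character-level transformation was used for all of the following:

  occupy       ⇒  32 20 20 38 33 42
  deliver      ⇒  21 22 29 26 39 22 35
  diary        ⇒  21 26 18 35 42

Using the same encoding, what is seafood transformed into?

36 22 18 23 32 32 21

o is letter #15 and maps to 32: an offset of 17. Each letter is replaced by its alphabet position (a=1..z=26) + 17.
On seafood: s=19→36, e=5→22, a=1→18, f=6→23, o=15→32, o=15→32, d=4→21.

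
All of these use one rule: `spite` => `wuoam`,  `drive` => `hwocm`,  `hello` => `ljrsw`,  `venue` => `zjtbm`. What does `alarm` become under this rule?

In spite: s→w is +4, p→u is +5, i→o is +6, t→a is +7 — the shift increases by 1 each position. Each letter shifts forward by (position + 4), i.e. 4, 5, 6, … — the shift grows by one for each successive letter.
On alarm: a+4=e, l+5=q, a+6=g, r+7=y, m+8=u.

eqgyu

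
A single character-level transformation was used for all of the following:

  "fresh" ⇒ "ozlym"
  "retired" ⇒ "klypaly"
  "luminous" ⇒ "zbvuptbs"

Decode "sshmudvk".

The output letters match the input read backwards, each shifted +7: fresh reversed is hserf. Two steps: reverse the string, then apply a Caesar shift of +7.
Decoding sshmudvk: shift back: s−7=l, s−7=l, h−7=a, m−7=f, u−7=n, d−7=w, v−7=o, k−7=d → llafnwod; then reverse → downfall.

downfall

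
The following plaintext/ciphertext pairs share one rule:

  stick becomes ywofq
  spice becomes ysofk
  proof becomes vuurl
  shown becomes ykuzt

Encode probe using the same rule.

Shifts by position in stick: pos 0: s→y (+6), pos 1: t→w (+3), pos 2: i→o (+6), pos 3: c→f (+3) — repeating every 2. It's a Vigenère-style cipher with numeric key [6,3]: position i shifts by key[i mod 2].
On probe: p+6=v, r+3=u, o+6=u, b+3=e, e+6=k.

vuuek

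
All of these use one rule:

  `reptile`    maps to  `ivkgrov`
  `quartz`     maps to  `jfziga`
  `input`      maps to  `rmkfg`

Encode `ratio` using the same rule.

Each pair mirrors across the alphabet (r↔i, e↔v, p↔k): positions sum to 25. Each letter is replaced by its mirror in the alphabet: a↔z, b↔y, c↔x, and so on (the Atbash cipher).
On ratio: r↔i, a↔z, t↔g, i↔r, o↔l.

izgrl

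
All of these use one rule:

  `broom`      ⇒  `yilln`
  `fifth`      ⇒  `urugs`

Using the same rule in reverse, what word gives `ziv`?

are

Each letter is replaced by its mirror in the alphabet: a↔z, b↔y, c↔x, and so on (the Atbash cipher).
Reversing it on ziv: z↔a, i↔r, v↔e.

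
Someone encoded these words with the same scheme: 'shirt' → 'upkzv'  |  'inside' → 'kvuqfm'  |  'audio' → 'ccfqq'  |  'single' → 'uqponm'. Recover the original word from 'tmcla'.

Shifts by position in shirt: pos 0: s→u (+2), pos 1: h→p (+8), pos 2: i→k (+2), pos 3: r→z (+8) — repeating every 2. A repeating key of period 2 is used — shifts +2, +8 over and over.
Undoing it on tmcla: t−2=r, m−8=e, c−2=a, l−8=d, a−2=y.

ready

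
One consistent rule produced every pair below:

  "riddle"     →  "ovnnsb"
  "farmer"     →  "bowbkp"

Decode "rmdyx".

The output letters match the input read backwards, each shifted +10: riddle reversed is elddir. The word is reversed, then every letter is shifted forward by 10.
Undoing it on rmdyx: shift back: r−10=h, m−10=c, d−10=t, y−10=o, x−10=n → hcton; then reverse → notch.

notch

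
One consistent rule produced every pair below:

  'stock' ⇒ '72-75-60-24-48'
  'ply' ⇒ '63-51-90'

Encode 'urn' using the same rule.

78-69-57

s(#19)→72 and t(#20)→75: differences scale by 3, so n = 3·pos + 15. With a=1..z=26, the number is 3·pos + 15.
On urn: u=21→78, r=18→69, n=14→57.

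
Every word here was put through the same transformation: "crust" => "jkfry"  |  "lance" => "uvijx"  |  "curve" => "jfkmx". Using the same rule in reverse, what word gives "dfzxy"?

c(2)→j(9) and r(17)→k(10) fit y≡7x+21 (mod 26); the inverse of 7 mod 26 is 15. This is an affine cipher: with a=0,…,z=25, each position x becomes (7x+21) mod 26.
Reversing it on dfzxy: d(3)→15·(3−21)≡16=q; f(5)→15·(5−21)≡20=u; z(25)→15·(25−21)≡8=i; x(23)→15·(23−21)≡4=e; y(24)→15·(24−21)≡19=t (all mod 26).

quiet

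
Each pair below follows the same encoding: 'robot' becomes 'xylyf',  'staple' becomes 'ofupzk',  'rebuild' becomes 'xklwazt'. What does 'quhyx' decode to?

r(17)→x(23) and o(14)→y(24) fit y≡17x+20 (mod 26); the inverse of 17 mod 26 is 23. Each letter's alphabet position (a=0..z=25) is mapped through 17·x+20 mod 26 — an affine cipher.
Reversing it on quhyx: q(16)→23·(16−20)≡12=m; u(20)→23·(20−20)≡0=a; h(7)→23·(7−20)≡13=n; y(24)→23·(24−20)≡14=o; x(23)→23·(23−20)≡17=r (all mod 26).

manor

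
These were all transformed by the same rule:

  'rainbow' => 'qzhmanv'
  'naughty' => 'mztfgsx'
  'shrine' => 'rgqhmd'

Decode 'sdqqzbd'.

Compare letters: r→q is +25, a→z is +25, i→h is +25 — a constant shift. Each letter is shifted forward by 25 in the alphabet (a Caesar shift of +25).
Reversing it on sdqqzbd: s−25=t, d−25=e, q−25=r, q−25=r, z−25=a, b−25=c, d−25=e.

terrace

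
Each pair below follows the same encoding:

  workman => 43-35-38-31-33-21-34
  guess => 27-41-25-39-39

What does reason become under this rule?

The number is (letter's place in the alphabet, a=1) + 20.
On reason: r=18→38, e=5→25, a=1→21, s=19→39, o=15→35, n=14→34.

38-25-21-39-35-34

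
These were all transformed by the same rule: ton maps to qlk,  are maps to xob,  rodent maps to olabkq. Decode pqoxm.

strap

Each letter is shifted forward by 23 in the alphabet (a Caesar shift of +23).
Undoing it on pqoxm: p−23=s, q−23=t, o−23=r, x−23=a, m−23=p.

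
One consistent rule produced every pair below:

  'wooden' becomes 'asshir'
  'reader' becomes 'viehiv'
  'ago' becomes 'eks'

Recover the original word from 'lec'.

hay

Compare letters: w→a is +4, o→s is +4, o→s is +4 — a constant shift. This is a Caesar cipher with shift 4.
Reversing it on lec: l−4=h, e−4=a, c−4=y.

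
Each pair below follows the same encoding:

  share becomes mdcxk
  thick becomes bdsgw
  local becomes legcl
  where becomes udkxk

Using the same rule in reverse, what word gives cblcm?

atlas

s(18)→m(12) and h(7)→d(3) fit y≡15x+2 (mod 26); the inverse of 15 mod 26 is 7. Treating letters as 0–25, the rule is x ↦ 15x + 2 (mod 26).
Reversing it on cblcm: c(2)→7·(2−2)≡0=a; b(1)→7·(1−2)≡19=t; l(11)→7·(11−2)≡11=l; c(2)→7·(2−2)≡0=a; m(12)→7·(12−2)≡18=s (all mod 26).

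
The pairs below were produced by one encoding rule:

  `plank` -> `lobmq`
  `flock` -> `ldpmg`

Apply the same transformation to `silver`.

The word is reversed, then every letter is shifted forward by 1.
On silver: reverse → revlis; then shift: r+1=s, e+1=f, v+1=w, l+1=m, i+1=j, s+1=t.

sfwmjt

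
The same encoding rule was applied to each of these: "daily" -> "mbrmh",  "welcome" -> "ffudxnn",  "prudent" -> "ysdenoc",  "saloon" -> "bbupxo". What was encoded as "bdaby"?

scrap

Shifts by position in daily: pos 0: d→m (+9), pos 1: a→b (+1), pos 2: i→r (+9), pos 3: l→m (+1) — repeating every 2. It's a Vigenère-style cipher with numeric key [9,1]: position i shifts by key[i mod 2].
Reversing it on bdaby: b−9=s, d−1=c, a−9=r, b−1=a, y−9=p.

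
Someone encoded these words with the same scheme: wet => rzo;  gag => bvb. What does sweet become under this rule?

nrzzo

Compare letters: w→r is +21, e→z is +21, t→o is +21 — a constant shift. This is a Caesar cipher with shift 21.
Applying it to sweet: s+21=n, w+21=r, e+21=z, e+21=z, t+21=o.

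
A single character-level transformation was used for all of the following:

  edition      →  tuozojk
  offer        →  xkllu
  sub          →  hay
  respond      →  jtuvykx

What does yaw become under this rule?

cge

The output letters match the input read backwards, each shifted +6: edition reversed is noitide. Read the word backwards and shift each letter +6.
On yaw: reverse → way; then shift: w+6=c, a+6=g, y+6=e.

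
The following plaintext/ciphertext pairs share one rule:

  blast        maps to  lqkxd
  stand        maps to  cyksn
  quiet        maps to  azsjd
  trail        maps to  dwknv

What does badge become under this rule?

lfnlo

Shifts by position in blast: pos 0: b→l (+10), pos 1: l→q (+5), pos 2: a→k (+10), pos 3: s→x (+5) — repeating every 2. A repeating key of period 2 is used — shifts +10, +5 over and over.
For badge: b+10=l, a+5=f, d+10=n, g+5=l, e+10=o.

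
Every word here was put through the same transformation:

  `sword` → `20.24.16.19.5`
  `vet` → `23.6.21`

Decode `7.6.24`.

s is letter #19 and maps to 20: an offset of 1. Each letter is replaced by its alphabet position (a=1..z=26) + 1.
Decoding 7.6.24: 7→(7−1)÷1=6=f, 6→(6−1)÷1=5=e, 24→(24−1)÷1=23=w.

few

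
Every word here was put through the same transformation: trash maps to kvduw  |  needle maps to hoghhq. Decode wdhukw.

The output letters match the input read backwards, each shifted +3: trash reversed is hsart. Two steps: reverse the string, then apply a Caesar shift of +3.
Undoing it on wdhukw: shift back: w−3=t, d−3=a, h−3=e, u−3=r, k−3=h, w−3=t → taerht; then reverse → threat.

threat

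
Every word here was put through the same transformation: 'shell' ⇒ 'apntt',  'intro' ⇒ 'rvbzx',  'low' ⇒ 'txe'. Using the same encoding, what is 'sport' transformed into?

axxzb

The shift depends on letter class: consonant s→a is +8, but vowel e→n is +9. The rule splits by letter class: vowels +9, consonants +8.
For sport: s(cons)+8=a, p(cons)+8=x, o(vowel)+9=x, r(cons)+8=z, t(cons)+8=b.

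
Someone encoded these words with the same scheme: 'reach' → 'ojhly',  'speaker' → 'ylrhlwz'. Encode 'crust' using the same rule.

azbyj

The output letters match the input read backwards, each shifted +7: reach reversed is hcaer. Two steps: reverse the string, then apply a Caesar shift of +7.
Applying it to crust: reverse → tsurc; then shift: t+7=a, s+7=z, u+7=b, r+7=y, c+7=j.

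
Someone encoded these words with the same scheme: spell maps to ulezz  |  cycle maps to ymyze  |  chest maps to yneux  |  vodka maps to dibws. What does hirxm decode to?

forty

s(18)→u(20) and p(15)→l(11) fit y≡3x+18 (mod 26); the inverse of 3 mod 26 is 9. Each letter's alphabet position (a=0..z=25) is mapped through 3·x+18 mod 26 — an affine cipher.
Decoding hirxm: h(7)→9·(7−18)≡5=f; i(8)→9·(8−18)≡14=o; r(17)→9·(17−18)≡17=r; x(23)→9·(23−18)≡19=t; m(12)→9·(12−18)≡24=y (all mod 26).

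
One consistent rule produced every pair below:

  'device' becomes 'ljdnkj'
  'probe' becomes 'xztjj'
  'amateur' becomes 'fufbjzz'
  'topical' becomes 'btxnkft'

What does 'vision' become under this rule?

Vowels shift forward by 5 and consonants shift forward by 8.
Applying it to vision: v(cons)+8=d, i(vowel)+5=n, s(cons)+8=a, i(vowel)+5=n, o(vowel)+5=t, n(cons)+8=v.

dnantv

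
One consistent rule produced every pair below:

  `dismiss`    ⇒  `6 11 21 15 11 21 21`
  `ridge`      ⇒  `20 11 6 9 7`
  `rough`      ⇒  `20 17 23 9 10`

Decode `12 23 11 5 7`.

The number is (letter's place in the alphabet, a=1) + 2.
Undoing it on 12 23 11 5 7: 12→(12−2)÷1=10=j, 23→(23−2)÷1=21=u, 11→(11−2)÷1=9=i, 5→(5−2)÷1=3=c, 7→(7−2)÷1=5=e.

juice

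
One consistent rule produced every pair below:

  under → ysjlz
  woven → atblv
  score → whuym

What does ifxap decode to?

earth

In under: u→y is +4, n→s is +5, d→j is +6, e→l is +7 — the shift increases by 1 each position. Letter i (0-indexed) is shifted by i+4, so successive shifts are 4, 5, 6, ….
Undoing it on ifxap: i−4=e, f−5=a, x−6=r, a−7=t, p−8=h.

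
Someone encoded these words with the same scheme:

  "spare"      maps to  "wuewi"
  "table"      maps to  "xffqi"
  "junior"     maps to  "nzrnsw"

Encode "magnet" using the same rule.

qfksiy

Shifts by position in spare: pos 0: s→w (+4), pos 1: p→u (+5), pos 2: a→e (+4), pos 3: r→w (+5) — repeating every 2. A repeating key of period 2 is used — shifts +4, +5 over and over.
For magnet: m+4=q, a+5=f, g+4=k, n+5=s, e+4=i, t+5=y.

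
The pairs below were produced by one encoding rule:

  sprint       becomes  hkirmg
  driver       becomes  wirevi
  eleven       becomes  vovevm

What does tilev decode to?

grove

Each pair mirrors across the alphabet (s↔h, p↔k, r↔i): positions sum to 25. This is the alphabet-reversal cipher (Atbash): a becomes z, b becomes y, etc.
Decoding tilev: t↔g, i↔r, l↔o, e↔v, v↔e.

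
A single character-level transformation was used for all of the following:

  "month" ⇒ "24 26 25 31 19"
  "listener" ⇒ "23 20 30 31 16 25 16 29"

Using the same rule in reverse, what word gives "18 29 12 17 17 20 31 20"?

graffiti

m is letter #13 and maps to 24: an offset of 11. Each letter is replaced by its alphabet position (a=1..z=26) + 11.
Decoding 18 29 12 17 17 20 31 20: 18→(18−11)÷1=7=g, 29→(29−11)÷1=18=r, 12→(12−11)÷1=1=a, 17→(17−11)÷1=6=f, 17→(17−11)÷1=6=f, 20→(20−11)÷1=9=i, 31→(31−11)÷1=20=t, 20→(20−11)÷1=9=i.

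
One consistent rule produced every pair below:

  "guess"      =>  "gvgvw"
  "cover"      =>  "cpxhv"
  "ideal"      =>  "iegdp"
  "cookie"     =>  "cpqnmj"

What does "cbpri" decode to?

canoe

In guess: g→g is +0, u→v is +1, e→g is +2, s→v is +3 — the shift increases by 1 each position. The shift increases by 1 at each position, starting from +0: 0, 1, 2, ….
Reversing it on cbpri: c−0=c, b−1=a, p−2=n, r−3=o, i−4=e.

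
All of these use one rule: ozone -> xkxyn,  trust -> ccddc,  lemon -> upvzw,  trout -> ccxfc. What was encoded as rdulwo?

island

Shifts by position in ozone: pos 0: o→x (+9), pos 1: z→k (+11), pos 2: o→x (+9), pos 3: n→y (+11) — repeating every 2. The shifts repeat in a cycle of length 2: positions 0,1,… shift by +9, +11, then the pattern repeats.
Undoing it on rdulwo: r−9=i, d−11=s, u−9=l, l−11=a, w−9=n, o−11=d.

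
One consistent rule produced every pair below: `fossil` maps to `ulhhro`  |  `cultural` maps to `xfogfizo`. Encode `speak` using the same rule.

hkvzp

Each pair mirrors across the alphabet (f↔u, o↔l, s↔h): positions sum to 25. Each letter is replaced by its mirror in the alphabet: a↔z, b↔y, c↔x, and so on (the Atbash cipher).
On speak: s↔h, p↔k, e↔v, a↔z, k↔p.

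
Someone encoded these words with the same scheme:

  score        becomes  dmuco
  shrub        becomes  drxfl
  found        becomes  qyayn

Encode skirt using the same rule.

It's a Vigenère-style cipher with numeric key [11,10,6]: position i shifts by key[i mod 3].
Applying it to skirt: s+11=d, k+10=u, i+6=o, r+11=c, t+10=d.

duocd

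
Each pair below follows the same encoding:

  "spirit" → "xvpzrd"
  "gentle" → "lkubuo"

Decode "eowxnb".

Letter i (0-indexed) is shifted by i+5, so successive shifts are 5, 6, 7, ….
Reversing it on eowxnb: e−5=z, o−6=i, w−7=p, x−8=p, n−9=e, b−10=r.

zipper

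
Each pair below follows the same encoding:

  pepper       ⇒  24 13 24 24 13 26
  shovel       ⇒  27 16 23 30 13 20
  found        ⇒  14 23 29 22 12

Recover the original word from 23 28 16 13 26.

other

p is letter #16 and maps to 24: an offset of 8. Letters become their 1-based position plus 8 (so a→9, b→10, …).
Decoding 23 28 16 13 26: 23→(23−8)÷1=15=o, 28→(28−8)÷1=20=t, 16→(16−8)÷1=8=h, 13→(13−8)÷1=5=e, 26→(26−8)÷1=18=r.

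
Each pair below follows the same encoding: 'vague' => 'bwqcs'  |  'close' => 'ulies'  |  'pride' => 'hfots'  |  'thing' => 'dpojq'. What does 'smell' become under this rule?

This is an affine cipher: with a=0,…,z=25, each position x becomes (25x+22) mod 26.
For smell: s(18)→25·18+22≡4=e; m(12)→25·12+22≡10=k; e(4)→25·4+22≡18=s; l(11)→25·11+22≡11=l; l(11)→25·11+22≡11=l (all mod 26).

eksll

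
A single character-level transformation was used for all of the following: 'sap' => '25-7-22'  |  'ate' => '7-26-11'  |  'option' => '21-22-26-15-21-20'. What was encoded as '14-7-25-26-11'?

s is letter #19 and maps to 25: an offset of 6. Each letter is replaced by its alphabet position (a=1..z=26) + 6.
Undoing it on 14-7-25-26-11: 14→(14−6)÷1=8=h, 7→(7−6)÷1=1=a, 25→(25−6)÷1=19=s, 26→(26−6)÷1=20=t, 11→(11−6)÷1=5=e.

haste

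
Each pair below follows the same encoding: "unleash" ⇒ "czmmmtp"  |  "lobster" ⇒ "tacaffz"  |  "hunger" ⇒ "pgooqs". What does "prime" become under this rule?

Shifts by position in unleash: pos 0: u→c (+8), pos 1: n→z (+12), pos 2: l→m (+1), pos 3: e→m (+8), pos 4: a→m (+12), pos 5: s→t (+1) — repeating every 3. It's a Vigenère-style cipher with numeric key [8,12,1]: position i shifts by key[i mod 3].
On prime: p+8=x, r+12=d, i+1=j, m+8=u, e+12=q.

xdjuq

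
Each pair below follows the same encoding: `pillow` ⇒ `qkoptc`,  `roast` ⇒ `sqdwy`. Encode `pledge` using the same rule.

qnhhlk

Each letter shifts forward by (position + 1), i.e. 1, 2, 3, … — the shift grows by one for each successive letter.
For pledge: p+1=q, l+2=n, e+3=h, d+4=h, g+5=l, e+6=k.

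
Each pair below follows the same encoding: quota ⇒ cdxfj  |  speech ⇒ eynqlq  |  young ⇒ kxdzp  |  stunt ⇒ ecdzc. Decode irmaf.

Shifts by position in quota: pos 0: q→c (+12), pos 1: u→d (+9), pos 2: o→x (+9), pos 3: t→f (+12), pos 4: a→j (+9) — repeating every 3. It's a Vigenère-style cipher with numeric key [12,9,9]: position i shifts by key[i mod 3].
Undoing it on irmaf: i−12=w, r−9=i, m−9=d, a−12=o, f−9=w.

widow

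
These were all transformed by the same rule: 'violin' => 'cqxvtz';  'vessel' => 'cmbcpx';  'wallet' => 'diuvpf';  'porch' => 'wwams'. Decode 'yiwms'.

Letter i (0-indexed) is shifted by i+7, so successive shifts are 7, 8, 9, ….
Reversing it on yiwms: y−7=r, i−8=a, w−9=n, m−10=c, s−11=h.

ranch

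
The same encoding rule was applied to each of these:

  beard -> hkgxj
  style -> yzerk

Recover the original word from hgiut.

Each letter is shifted forward by 6 in the alphabet (a Caesar shift of +6).
Undoing it on hgiut: h−6=b, g−6=a, i−6=c, u−6=o, t−6=n.

bacon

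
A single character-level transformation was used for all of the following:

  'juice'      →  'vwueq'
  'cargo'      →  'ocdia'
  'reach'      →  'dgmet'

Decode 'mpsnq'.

It's a Vigenère-style cipher with numeric key [12,2]: position i shifts by key[i mod 2].
Undoing it on mpsnq: m−12=a, p−2=n, s−12=g, n−2=l, q−12=e.

angle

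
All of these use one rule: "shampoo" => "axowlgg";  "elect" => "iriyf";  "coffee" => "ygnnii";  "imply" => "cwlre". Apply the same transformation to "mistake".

wcafomi

Treating letters as 0–25, the rule is x ↦ 5x + 14 (mod 26).
On mistake: m(12)→5·12+14≡22=w; i(8)→5·8+14≡2=c; s(18)→5·18+14≡0=a; t(19)→5·19+14≡5=f; a(0)→5·0+14≡14=o; k(10)→5·10+14≡12=m; e(4)→5·4+14≡8=i (all mod 26).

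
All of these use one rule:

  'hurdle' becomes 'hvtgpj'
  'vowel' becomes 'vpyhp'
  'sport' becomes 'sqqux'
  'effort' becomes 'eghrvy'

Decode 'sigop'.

In hurdle: h→h is +0, u→v is +1, r→t is +2, d→g is +3 — the shift increases by 1 each position. Each letter shifts forward by its position index (0, 1, 2, …) — the shift grows by one for each successive letter.
Undoing it on sigop: s−0=s, i−1=h, g−2=e, o−3=l, p−4=l.

shell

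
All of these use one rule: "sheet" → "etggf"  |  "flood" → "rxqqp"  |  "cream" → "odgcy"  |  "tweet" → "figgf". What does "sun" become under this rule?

ewz

The shift depends on letter class: consonant s→e is +12, but vowel e→g is +2. The rule splits by letter class: vowels +2, consonants +12.
On sun: s(cons)+12=e, u(vowel)+2=w, n(cons)+12=z.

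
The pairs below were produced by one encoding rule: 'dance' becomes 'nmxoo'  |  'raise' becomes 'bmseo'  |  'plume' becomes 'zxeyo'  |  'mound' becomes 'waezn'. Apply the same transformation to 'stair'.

cfkub

Shifts by position in dance: pos 0: d→n (+10), pos 1: a→m (+12), pos 2: n→x (+10), pos 3: c→o (+12) — repeating every 2. A repeating key of period 2 is used — shifts +10, +12 over and over.
Applying it to stair: s+10=c, t+12=f, a+10=k, i+12=u, r+10=b.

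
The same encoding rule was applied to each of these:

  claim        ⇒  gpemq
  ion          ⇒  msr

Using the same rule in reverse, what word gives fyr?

Compare letters: c→g is +4, l→p is +4, a→e is +4 — a constant shift. This is a Caesar cipher with shift 4.
Reversing it on fyr: f−4=b, y−4=u, r−4=n.

bun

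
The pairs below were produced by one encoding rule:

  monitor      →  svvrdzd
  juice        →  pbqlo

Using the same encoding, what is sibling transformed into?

Each letter shifts forward by (position + 6), i.e. 6, 7, 8, … — the shift grows by one for each successive letter.
On sibling: s+6=y, i+7=p, b+8=j, l+9=u, i+10=s, n+11=y, g+12=s.

ypjusys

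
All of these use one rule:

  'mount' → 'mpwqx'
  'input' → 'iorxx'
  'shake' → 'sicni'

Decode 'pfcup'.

In mount: m→m is +0, o→p is +1, u→w is +2, n→q is +3 — the shift increases by 1 each position. The shift increases by 1 at each position, starting from +0: 0, 1, 2, ….
Undoing it on pfcup: p−0=p, f−1=e, c−2=a, u−3=r, p−4=l.

pearl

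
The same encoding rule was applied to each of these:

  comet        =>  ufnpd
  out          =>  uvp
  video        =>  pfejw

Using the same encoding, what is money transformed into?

zfopn

The output letters match the input read backwards, each shifted +1: comet reversed is temoc. Read the word backwards and shift each letter +1.
Applying it to money: reverse → yenom; then shift: y+1=z, e+1=f, n+1=o, o+1=p, m+1=n.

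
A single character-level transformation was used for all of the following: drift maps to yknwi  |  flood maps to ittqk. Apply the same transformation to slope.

jutqx

The output letters match the input read backwards, each shifted +5: drift reversed is tfird. Read the word backwards and shift each letter +5.
For slope: reverse → epols; then shift: e+5=j, p+5=u, o+5=t, l+5=q, s+5=x.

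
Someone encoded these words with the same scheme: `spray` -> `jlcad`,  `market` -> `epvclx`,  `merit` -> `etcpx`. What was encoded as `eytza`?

The output letters match the input read backwards, each shifted +11: spray reversed is yarps. The word is reversed, then every letter is shifted forward by 11.
Decoding eytza: shift back: e−11=t, y−11=n, t−11=i, z−11=o, a−11=p → tniop; then reverse → point.

point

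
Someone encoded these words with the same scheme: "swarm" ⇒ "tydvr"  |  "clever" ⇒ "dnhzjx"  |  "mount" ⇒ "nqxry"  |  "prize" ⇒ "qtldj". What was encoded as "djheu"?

cheap

In swarm: s→t is +1, w→y is +2, a→d is +3, r→v is +4 — the shift increases by 1 each position. Each letter shifts forward by (position + 1), i.e. 1, 2, 3, … — the shift grows by one for each successive letter.
Reversing it on djheu: d−1=c, j−2=h, h−3=e, e−4=a, u−5=p.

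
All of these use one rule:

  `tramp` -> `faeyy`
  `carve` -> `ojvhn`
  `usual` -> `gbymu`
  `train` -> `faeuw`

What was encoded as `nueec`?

Shifts by position in tramp: pos 0: t→f (+12), pos 1: r→a (+9), pos 2: a→e (+4), pos 3: m→y (+12), pos 4: p→y (+9) — repeating every 3. It's a Vigenère-style cipher with numeric key [12,9,4]: position i shifts by key[i mod 3].
Reversing it on nueec: n−12=b, u−9=l, e−4=a, e−12=s, c−9=t.

blast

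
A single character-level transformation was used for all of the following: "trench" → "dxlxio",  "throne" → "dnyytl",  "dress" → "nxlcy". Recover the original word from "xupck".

noise

Shifts by position in trench: pos 0: t→d (+10), pos 1: r→x (+6), pos 2: e→l (+7), pos 3: n→x (+10), pos 4: c→i (+6), pos 5: h→o (+7) — repeating every 3. A repeating key of period 3 is used — shifts +10, +6, +7 over and over.
Reversing it on xupck: x−10=n, u−6=o, p−7=i, c−10=s, k−6=e.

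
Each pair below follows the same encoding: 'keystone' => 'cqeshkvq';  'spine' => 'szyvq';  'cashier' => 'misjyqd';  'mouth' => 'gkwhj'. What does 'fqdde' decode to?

ferry

k(10)→c(2) and e(4)→q(16) fit y≡15x+8 (mod 26); the inverse of 15 mod 26 is 7. Each letter's alphabet position (a=0..z=25) is mapped through 15·x+8 mod 26 — an affine cipher.
Reversing it on fqdde: f(5)→7·(5−8)≡5=f; q(16)→7·(16−8)≡4=e; d(3)→7·(3−8)≡17=r; d(3)→7·(3−8)≡17=r; e(4)→7·(4−8)≡24=y (all mod 26).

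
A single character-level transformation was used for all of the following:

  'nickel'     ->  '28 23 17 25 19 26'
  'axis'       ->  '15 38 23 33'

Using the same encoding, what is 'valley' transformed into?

n is letter #14 and maps to 28: an offset of 14. Letters become their 1-based position plus 14 (so a→15, b→16, …).
On valley: v=22→36, a=1→15, l=12→26, l=12→26, e=5→19, y=25→39.

36 15 26 26 19 39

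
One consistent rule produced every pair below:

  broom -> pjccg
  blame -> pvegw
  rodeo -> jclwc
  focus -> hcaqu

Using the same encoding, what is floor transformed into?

hvccj

b(1)→p(15) and r(17)→j(9) fit y≡11x+4 (mod 26); the inverse of 11 mod 26 is 19. Each letter's alphabet position (a=0..z=25) is mapped through 11·x+4 mod 26 — an affine cipher.
On floor: f(5)→11·5+4≡7=h; l(11)→11·11+4≡21=v; o(14)→11·14+4≡2=c; o(14)→11·14+4≡2=c; r(17)→11·17+4≡9=j (all mod 26).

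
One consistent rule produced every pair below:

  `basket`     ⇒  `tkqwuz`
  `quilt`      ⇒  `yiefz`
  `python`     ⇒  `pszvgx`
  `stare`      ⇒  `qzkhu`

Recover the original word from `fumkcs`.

b(1)→t(19) and a(0)→k(10) fit y≡9x+10 (mod 26); the inverse of 9 mod 26 is 3. Treating letters as 0–25, the rule is x ↦ 9x + 10 (mod 26).
Decoding fumkcs: f(5)→3·(5−10)≡11=l; u(20)→3·(20−10)≡4=e; m(12)→3·(12−10)≡6=g; k(10)→3·(10−10)≡0=a; c(2)→3·(2−10)≡2=c; s(18)→3·(18−10)≡24=y (all mod 26).

legacy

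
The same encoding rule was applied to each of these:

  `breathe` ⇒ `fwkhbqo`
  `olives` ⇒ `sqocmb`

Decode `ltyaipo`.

In breathe: b→f is +4, r→w is +5, e→k is +6, a→h is +7 — the shift increases by 1 each position. Each letter shifts forward by (position + 4), i.e. 4, 5, 6, … — the shift grows by one for each successive letter.
Undoing it on ltyaipo: l−4=h, t−5=o, y−6=s, a−7=t, i−8=a, p−9=g, o−10=e.

hostage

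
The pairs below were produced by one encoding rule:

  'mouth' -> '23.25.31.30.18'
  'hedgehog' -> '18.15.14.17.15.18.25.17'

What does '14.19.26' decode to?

dip

Letters become their 1-based position plus 10 (so a→11, b→12, …).
Undoing it on 14.19.26: 14→(14−10)÷1=4=d, 19→(19−10)÷1=9=i, 26→(26−10)÷1=16=p.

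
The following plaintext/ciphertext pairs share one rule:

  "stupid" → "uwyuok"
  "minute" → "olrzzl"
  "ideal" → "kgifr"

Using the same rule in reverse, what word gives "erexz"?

coast

In stupid: s→u is +2, t→w is +3, u→y is +4, p→u is +5 — the shift increases by 1 each position. Each letter shifts forward by (position + 2), i.e. 2, 3, 4, … — the shift grows by one for each successive letter.
Reversing it on erexz: e−2=c, r−3=o, e−4=a, x−5=s, z−6=t.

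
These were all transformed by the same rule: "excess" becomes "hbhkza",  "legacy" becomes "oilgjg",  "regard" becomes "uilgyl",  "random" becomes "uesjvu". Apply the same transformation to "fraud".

ivfak

Letter i (0-indexed) is shifted by i+3, so successive shifts are 3, 4, 5, ….
For fraud: f+3=i, r+4=v, a+5=f, u+6=a, d+7=k.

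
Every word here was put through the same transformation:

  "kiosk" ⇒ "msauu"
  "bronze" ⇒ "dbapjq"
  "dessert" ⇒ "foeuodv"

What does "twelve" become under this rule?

vgqnfq

Shifts by position in kiosk: pos 0: k→m (+2), pos 1: i→s (+10), pos 2: o→a (+12), pos 3: s→u (+2), pos 4: k→u (+10) — repeating every 3. A repeating key of period 3 is used — shifts +2, +10, +12 over and over.
For twelve: t+2=v, w+10=g, e+12=q, l+2=n, v+10=f, e+12=q.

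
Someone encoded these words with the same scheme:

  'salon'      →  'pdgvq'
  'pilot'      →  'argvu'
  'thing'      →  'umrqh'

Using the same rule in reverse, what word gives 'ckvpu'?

frost

s(18)→p(15) and a(0)→d(3) fit y≡5x+3 (mod 26); the inverse of 5 mod 26 is 21. Each letter's alphabet position (a=0..z=25) is mapped through 5·x+3 mod 26 — an affine cipher.
Reversing it on ckvpu: c(2)→21·(2−3)≡5=f; k(10)→21·(10−3)≡17=r; v(21)→21·(21−3)≡14=o; p(15)→21·(15−3)≡18=s; u(20)→21·(20−3)≡19=t (all mod 26).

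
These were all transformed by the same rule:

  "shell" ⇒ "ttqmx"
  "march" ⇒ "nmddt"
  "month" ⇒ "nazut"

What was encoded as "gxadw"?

Shifts by position in shell: pos 0: s→t (+1), pos 1: h→t (+12), pos 2: e→q (+12), pos 3: l→m (+1), pos 4: l→x (+12) — repeating every 3. A repeating key of period 3 is used — shifts +1, +12, +12 over and over.
Decoding gxadw: g−1=f, x−12=l, a−12=o, d−1=c, w−12=k.

flock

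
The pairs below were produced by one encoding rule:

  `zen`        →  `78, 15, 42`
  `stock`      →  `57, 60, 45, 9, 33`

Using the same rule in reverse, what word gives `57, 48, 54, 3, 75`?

Each letter becomes 3×(its alphabet position, a=1..z=26).
Reversing it on 57, 48, 54, 3, 75: 57→(57−0)÷3=19=s, 48→(48−0)÷3=16=p, 54→(54−0)÷3=18=r, 3→(3−0)÷3=1=a, 75→(75−0)÷3=25=y.

spray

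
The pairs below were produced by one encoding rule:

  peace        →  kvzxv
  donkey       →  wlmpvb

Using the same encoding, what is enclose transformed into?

vmxolhv

Each pair mirrors across the alphabet (p↔k, e↔v, a↔z): positions sum to 25. Each letter is replaced by its mirror in the alphabet: a↔z, b↔y, c↔x, and so on (the Atbash cipher).
Applying it to enclose: e↔v, n↔m, c↔x, l↔o, o↔l, s↔h, e↔v.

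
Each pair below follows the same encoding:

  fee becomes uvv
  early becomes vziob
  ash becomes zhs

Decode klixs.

porch

Each pair mirrors across the alphabet (f↔u, e↔v, e↔v): positions sum to 25. This is the alphabet-reversal cipher (Atbash): a becomes z, b becomes y, etc.
Decoding klixs: k↔p, l↔o, i↔r, x↔c, s↔h.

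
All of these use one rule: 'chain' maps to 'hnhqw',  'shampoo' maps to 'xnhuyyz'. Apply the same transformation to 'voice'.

Each letter shifts forward by (position + 5), i.e. 5, 6, 7, … — the shift grows by one for each successive letter.
Applying it to voice: v+5=a, o+6=u, i+7=p, c+8=k, e+9=n.

aupkn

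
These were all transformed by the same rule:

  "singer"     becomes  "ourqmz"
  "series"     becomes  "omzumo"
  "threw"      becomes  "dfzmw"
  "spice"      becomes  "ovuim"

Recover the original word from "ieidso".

cactus

s(18)→o(14) and i(8)→u(20) fit y≡15x+4 (mod 26); the inverse of 15 mod 26 is 7. Treating letters as 0–25, the rule is x ↦ 15x + 4 (mod 26).
Decoding ieidso: i(8)→7·(8−4)≡2=c; e(4)→7·(4−4)≡0=a; i(8)→7·(8−4)≡2=c; d(3)→7·(3−4)≡19=t; s(18)→7·(18−4)≡20=u; o(14)→7·(14−4)≡18=s (all mod 26).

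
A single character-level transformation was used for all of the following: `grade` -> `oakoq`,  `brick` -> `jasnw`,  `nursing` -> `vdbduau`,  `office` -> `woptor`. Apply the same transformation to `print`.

Letter i (0-indexed) is shifted by i+8, so successive shifts are 8, 9, 10, ….
On print: p+8=x, r+9=a, i+10=s, n+11=y, t+12=f.

xasyf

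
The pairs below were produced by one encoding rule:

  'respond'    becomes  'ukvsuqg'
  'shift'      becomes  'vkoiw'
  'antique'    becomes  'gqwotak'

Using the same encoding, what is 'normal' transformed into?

The shift depends on letter class: consonant r→u is +3, but vowel e→k is +6. Vowels shift forward by 6 and consonants shift forward by 3.
On normal: n(cons)+3=q, o(vowel)+6=u, r(cons)+3=u, m(cons)+3=p, a(vowel)+6=g, l(cons)+3=o.

quupgo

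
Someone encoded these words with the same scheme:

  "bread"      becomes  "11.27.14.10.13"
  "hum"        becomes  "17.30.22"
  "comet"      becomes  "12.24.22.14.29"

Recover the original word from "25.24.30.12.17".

b is letter #2 and maps to 11: an offset of 9. Letters become their 1-based position plus 9 (so a→10, b→11, …).
Undoing it on 25.24.30.12.17: 25→(25−9)÷1=16=p, 24→(24−9)÷1=15=o, 30→(30−9)÷1=21=u, 12→(12−9)÷1=3=c, 17→(17−9)÷1=8=h.

pouch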